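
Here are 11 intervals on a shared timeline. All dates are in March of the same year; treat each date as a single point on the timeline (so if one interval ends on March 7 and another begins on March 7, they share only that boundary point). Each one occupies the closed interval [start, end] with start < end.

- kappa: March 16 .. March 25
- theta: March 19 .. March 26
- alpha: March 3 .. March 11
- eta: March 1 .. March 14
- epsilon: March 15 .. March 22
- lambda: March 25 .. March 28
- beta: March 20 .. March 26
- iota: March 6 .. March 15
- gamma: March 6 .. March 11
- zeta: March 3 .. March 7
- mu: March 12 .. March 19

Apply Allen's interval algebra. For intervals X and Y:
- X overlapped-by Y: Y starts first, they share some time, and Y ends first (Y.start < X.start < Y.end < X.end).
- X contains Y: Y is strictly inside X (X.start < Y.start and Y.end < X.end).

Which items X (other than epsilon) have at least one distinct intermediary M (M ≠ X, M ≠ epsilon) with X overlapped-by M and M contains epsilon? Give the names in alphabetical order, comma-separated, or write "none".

Target epsilon = [March 15, March 22].
Intermediaries M with M contains epsilon: none.
Union: none.

none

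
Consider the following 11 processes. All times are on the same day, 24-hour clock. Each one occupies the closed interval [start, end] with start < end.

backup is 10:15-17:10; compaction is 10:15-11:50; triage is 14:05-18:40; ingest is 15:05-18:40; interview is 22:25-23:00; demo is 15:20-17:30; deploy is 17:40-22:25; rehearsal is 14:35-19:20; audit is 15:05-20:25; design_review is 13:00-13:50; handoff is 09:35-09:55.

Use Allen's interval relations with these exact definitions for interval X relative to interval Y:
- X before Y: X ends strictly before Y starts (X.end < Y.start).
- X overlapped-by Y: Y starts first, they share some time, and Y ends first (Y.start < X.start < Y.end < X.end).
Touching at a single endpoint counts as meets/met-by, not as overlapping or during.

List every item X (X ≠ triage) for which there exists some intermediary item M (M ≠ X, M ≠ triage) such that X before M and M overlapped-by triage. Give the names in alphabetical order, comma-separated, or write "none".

Target triage = [14:05, 18:40].
Intermediaries M with M overlapped-by triage: audit, deploy, rehearsal.
Via audit — items with X before audit: compaction, design_review, handoff.
Via deploy — items with X before deploy: backup, compaction, demo, design_review, handoff.
Via rehearsal — items with X before rehearsal: compaction, design_review, handoff.
Union: backup, compaction, demo, design_review, handoff.

backup, compaction, demo, design_review, handoff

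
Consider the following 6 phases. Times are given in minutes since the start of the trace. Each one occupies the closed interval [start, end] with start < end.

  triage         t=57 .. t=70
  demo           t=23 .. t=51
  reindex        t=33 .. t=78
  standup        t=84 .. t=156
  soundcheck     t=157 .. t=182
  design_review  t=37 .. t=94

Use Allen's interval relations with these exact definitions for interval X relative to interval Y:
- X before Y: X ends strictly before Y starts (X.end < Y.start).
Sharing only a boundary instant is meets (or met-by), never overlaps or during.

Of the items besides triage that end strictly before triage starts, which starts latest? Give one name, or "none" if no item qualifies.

demo

Target triage = [t=57, t=70].
demo [t=23, t=51] → before → candidate.
design_review [t=37, t=94] → contains → excluded.
reindex [t=33, t=78] → contains → excluded.
soundcheck [t=157, t=182] → after → excluded.
standup [t=84, t=156] → after → excluded.
Among candidates, latest start is t=23 → demo.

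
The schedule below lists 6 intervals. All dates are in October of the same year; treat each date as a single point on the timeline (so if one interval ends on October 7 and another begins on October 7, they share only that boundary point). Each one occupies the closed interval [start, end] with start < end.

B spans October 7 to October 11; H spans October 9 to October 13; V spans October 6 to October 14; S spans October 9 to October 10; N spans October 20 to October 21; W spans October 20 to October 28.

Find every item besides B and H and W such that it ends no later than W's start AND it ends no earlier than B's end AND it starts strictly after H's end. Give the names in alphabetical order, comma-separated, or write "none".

Conditions: its end is no later than W's start (X.end <= October 20) AND its end is no earlier than B's end (X.end >= October 11) AND its start is strictly after H's end (X.start > October 13).
N: end October 21 <= October 20? ✗; end October 21 >= October 11? ✓; start October 20 > October 13? ✓ → no.
S: end October 10 <= October 20? ✓; end October 10 >= October 11? ✗; start October 9 > October 13? ✗ → no.
V: end October 14 <= October 20? ✓; end October 14 >= October 11? ✓; start October 6 > October 13? ✗ → no.
Result: none.

none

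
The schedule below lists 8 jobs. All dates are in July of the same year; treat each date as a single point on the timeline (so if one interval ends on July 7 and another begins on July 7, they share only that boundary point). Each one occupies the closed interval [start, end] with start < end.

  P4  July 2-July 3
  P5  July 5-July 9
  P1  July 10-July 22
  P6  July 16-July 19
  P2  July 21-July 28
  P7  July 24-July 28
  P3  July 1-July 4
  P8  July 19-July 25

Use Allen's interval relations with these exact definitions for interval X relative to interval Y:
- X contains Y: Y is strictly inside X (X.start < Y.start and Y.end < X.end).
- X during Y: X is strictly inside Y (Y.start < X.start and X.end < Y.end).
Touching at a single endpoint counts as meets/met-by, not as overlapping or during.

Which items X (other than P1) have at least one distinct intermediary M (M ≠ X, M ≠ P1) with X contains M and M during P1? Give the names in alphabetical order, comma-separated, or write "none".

Target P1 = [July 10, July 22].
Intermediaries M with M during P1: P6.
Via P6 — items with X contains P6: none.
Union: none.

none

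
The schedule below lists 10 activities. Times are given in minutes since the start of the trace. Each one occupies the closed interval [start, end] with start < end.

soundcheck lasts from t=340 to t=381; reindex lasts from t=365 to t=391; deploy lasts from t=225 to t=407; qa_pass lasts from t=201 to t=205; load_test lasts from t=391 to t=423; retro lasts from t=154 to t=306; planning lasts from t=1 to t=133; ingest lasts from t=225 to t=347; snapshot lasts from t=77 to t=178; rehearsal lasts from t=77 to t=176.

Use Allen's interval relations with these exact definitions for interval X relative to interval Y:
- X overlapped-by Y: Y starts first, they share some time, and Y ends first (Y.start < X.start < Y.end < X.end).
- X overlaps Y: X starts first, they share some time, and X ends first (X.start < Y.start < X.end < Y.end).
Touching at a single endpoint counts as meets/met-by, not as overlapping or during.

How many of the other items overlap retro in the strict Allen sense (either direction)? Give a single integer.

Target retro = [t=154, t=306].
deploy [t=225, t=407] → overlapped-by → counts.
ingest [t=225, t=347] → overlapped-by → counts.
load_test [t=391, t=423] → after → no.
planning [t=1, t=133] → before → no.
qa_pass [t=201, t=205] → during → no.
rehearsal [t=77, t=176] → overlaps → counts.
reindex [t=365, t=391] → after → no.
snapshot [t=77, t=178] → overlaps → counts.
soundcheck [t=340, t=381] → after → no.
Total: 4.

4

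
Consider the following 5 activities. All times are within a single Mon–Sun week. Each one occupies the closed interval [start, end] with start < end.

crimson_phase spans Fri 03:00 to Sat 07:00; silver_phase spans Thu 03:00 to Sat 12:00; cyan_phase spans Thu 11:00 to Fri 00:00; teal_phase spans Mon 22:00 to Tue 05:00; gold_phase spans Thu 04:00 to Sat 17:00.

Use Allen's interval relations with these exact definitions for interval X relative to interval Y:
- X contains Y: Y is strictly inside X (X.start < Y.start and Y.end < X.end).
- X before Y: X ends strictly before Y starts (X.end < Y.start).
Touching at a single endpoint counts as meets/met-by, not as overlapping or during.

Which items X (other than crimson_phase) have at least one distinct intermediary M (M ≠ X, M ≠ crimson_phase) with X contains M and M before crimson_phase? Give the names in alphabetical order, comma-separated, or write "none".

Target crimson_phase = [Fri 03:00, Sat 07:00].
Intermediaries M with M before crimson_phase: cyan_phase, teal_phase.
Via cyan_phase — items with X contains cyan_phase: gold_phase, silver_phase.
Via teal_phase — items with X contains teal_phase: none.
Union: gold_phase, silver_phase.

gold_phase, silver_phase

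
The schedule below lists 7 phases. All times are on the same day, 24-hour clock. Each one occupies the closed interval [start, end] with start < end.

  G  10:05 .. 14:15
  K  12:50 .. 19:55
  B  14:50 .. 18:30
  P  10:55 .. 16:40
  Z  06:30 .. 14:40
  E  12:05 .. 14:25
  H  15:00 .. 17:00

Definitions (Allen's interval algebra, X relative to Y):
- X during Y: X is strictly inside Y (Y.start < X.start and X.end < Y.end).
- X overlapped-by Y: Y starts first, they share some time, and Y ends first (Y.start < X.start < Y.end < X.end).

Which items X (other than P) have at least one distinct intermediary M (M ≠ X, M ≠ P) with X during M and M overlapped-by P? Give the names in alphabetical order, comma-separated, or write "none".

B, H

Target P = [10:55, 16:40].
Intermediaries M with M overlapped-by P: B, H, K.
Via B — items with X during B: H.
Via H — items with X during H: none.
Via K — items with X during K: B, H.
Union: B, H.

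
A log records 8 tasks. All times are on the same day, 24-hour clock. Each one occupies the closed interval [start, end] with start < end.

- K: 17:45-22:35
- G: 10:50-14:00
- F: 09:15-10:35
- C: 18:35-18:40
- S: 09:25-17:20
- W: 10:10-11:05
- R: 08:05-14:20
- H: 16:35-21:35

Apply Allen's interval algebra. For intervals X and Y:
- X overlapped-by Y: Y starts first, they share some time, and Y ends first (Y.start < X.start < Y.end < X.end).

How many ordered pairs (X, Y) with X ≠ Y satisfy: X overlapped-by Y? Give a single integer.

6

Checking all 56 ordered pairs for relation 'overlapped-by'; matching pairs in alphabetical order:
(G, W): G overlapped-by W ✓
(H, S): H overlapped-by S ✓
(K, H): K overlapped-by H ✓
(S, F): S overlapped-by F ✓
(S, R): S overlapped-by R ✓
(W, F): W overlapped-by F ✓
Count: 6.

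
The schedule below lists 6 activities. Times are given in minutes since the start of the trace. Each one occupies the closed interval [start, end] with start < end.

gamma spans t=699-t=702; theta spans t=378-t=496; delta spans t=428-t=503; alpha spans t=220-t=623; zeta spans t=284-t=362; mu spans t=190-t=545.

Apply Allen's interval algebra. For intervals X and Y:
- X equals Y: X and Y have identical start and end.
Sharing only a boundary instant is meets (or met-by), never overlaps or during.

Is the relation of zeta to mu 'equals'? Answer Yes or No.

No

zeta = [t=284, t=362], mu = [t=190, t=545].
Actual relation of zeta to mu: during.
Asked whether 'equals' holds → No.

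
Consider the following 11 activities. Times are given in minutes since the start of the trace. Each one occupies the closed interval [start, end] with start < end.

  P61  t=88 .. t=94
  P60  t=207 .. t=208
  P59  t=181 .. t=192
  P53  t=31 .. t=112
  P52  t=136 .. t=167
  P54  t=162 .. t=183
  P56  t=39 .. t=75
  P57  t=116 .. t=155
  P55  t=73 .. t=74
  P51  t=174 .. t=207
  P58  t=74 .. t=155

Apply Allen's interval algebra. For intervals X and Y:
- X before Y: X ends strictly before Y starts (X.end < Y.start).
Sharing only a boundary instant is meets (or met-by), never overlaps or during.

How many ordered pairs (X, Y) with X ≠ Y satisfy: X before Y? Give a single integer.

Checking all 110 ordered pairs for relation 'before'; matching pairs in alphabetical order:
(P52, P51): P52 before P51 ✓
(P52, P59): P52 before P59 ✓
(P52, P60): P52 before P60 ✓
(P53, P51): P53 before P51 ✓
(P53, P52): P53 before P52 ✓
(P53, P54): P53 before P54 ✓
(P53, P57): P53 before P57 ✓
(P53, P59): P53 before P59 ✓
(P53, P60): P53 before P60 ✓
(P54, P60): P54 before P60 ✓
(P55, P51): P55 before P51 ✓
(P55, P52): P55 before P52 ✓
(P55, P54): P55 before P54 ✓
(P55, P57): P55 before P57 ✓
(P55, P59): P55 before P59 ✓
(P55, P60): P55 before P60 ✓
(P55, P61): P55 before P61 ✓
(P56, P51): P56 before P51 ✓
(P56, P52): P56 before P52 ✓
(P56, P54): P56 before P54 ✓
(P56, P57): P56 before P57 ✓
(P56, P59): P56 before P59 ✓
(P56, P60): P56 before P60 ✓
(P56, P61): P56 before P61 ✓
... plus 15 further pairs not listed.
Count: 39.

39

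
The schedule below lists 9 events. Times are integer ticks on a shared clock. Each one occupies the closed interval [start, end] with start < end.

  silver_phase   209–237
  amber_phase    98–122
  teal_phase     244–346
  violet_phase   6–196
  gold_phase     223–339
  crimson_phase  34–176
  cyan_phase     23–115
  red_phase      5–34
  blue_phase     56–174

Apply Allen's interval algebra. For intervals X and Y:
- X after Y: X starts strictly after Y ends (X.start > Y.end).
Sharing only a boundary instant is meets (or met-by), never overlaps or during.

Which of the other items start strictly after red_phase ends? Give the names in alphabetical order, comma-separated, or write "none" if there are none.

Target red_phase = [5, 34].
amber_phase [98, 122] → after → yes.
blue_phase [56, 174] → after → yes.
crimson_phase [34, 176] → met-by → no.
cyan_phase [23, 115] → overlapped-by → no.
gold_phase [223, 339] → after → yes.
silver_phase [209, 237] → after → yes.
teal_phase [244, 346] → after → yes.
violet_phase [6, 196] → overlapped-by → no.
Result: amber_phase, blue_phase, gold_phase, silver_phase, teal_phase.

amber_phase, blue_phase, gold_phase, silver_phase, teal_phase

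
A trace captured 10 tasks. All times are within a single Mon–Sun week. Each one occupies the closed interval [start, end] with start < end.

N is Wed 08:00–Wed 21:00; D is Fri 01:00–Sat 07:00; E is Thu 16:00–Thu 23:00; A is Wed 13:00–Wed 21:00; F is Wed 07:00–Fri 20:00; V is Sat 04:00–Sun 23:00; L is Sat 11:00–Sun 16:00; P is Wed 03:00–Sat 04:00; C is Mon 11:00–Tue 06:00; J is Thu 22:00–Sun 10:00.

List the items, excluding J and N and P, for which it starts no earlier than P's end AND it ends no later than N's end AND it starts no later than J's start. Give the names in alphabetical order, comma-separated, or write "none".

none

Conditions: its start is no earlier than P's end (X.start >= Sat 04:00) AND its end is no later than N's end (X.end <= Wed 21:00) AND its start is no later than J's start (X.start <= Thu 22:00).
A: start Wed 13:00 >= Sat 04:00? ✗; end Wed 21:00 <= Wed 21:00? ✓; start Wed 13:00 <= Thu 22:00? ✓ → no.
C: start Mon 11:00 >= Sat 04:00? ✗; end Tue 06:00 <= Wed 21:00? ✓; start Mon 11:00 <= Thu 22:00? ✓ → no.
D: start Fri 01:00 >= Sat 04:00? ✗; end Sat 07:00 <= Wed 21:00? ✗; start Fri 01:00 <= Thu 22:00? ✗ → no.
E: start Thu 16:00 >= Sat 04:00? ✗; end Thu 23:00 <= Wed 21:00? ✗; start Thu 16:00 <= Thu 22:00? ✓ → no.
F: start Wed 07:00 >= Sat 04:00? ✗; end Fri 20:00 <= Wed 21:00? ✗; start Wed 07:00 <= Thu 22:00? ✓ → no.
L: start Sat 11:00 >= Sat 04:00? ✓; end Sun 16:00 <= Wed 21:00? ✗; start Sat 11:00 <= Thu 22:00? ✗ → no.
V: start Sat 04:00 >= Sat 04:00? ✓; end Sun 23:00 <= Wed 21:00? ✗; start Sat 04:00 <= Thu 22:00? ✗ → no.
Result: none.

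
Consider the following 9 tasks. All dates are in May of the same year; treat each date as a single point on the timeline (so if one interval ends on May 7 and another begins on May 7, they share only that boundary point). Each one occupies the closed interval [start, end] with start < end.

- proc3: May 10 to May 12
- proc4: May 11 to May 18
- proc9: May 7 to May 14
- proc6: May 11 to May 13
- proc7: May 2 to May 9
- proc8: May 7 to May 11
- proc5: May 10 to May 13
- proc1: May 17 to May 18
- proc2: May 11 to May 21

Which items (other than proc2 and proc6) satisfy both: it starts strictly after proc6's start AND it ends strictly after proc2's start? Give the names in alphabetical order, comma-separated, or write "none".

proc1

Conditions: its start is strictly after proc6's start (X.start > May 11) AND its end is strictly after proc2's start (X.end > May 11).
proc1: start May 17 > May 11? ✓; end May 18 > May 11? ✓ → yes.
proc3: start May 10 > May 11? ✗; end May 12 > May 11? ✓ → no.
proc4: start May 11 > May 11? ✗; end May 18 > May 11? ✓ → no.
proc5: start May 10 > May 11? ✗; end May 13 > May 11? ✓ → no.
proc7: start May 2 > May 11? ✗; end May 9 > May 11? ✗ → no.
proc8: start May 7 > May 11? ✗; end May 11 > May 11? ✗ → no.
proc9: start May 7 > May 11? ✗; end May 14 > May 11? ✓ → no.
Result: proc1.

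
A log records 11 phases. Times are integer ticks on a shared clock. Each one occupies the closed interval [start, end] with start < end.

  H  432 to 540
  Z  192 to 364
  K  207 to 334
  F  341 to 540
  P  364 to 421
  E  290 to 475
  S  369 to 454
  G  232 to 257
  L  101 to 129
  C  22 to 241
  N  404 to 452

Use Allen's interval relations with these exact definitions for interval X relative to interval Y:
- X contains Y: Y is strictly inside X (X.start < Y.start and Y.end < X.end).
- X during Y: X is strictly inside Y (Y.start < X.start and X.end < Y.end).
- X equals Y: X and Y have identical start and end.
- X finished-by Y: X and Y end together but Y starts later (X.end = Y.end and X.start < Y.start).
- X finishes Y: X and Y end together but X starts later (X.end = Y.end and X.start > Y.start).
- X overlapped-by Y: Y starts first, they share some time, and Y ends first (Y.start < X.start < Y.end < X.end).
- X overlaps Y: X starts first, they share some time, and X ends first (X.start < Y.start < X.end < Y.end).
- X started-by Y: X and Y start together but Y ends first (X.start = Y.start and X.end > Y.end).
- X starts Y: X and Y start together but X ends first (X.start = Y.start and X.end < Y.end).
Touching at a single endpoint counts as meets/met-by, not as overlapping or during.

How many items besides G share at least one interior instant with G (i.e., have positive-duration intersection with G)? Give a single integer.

3

Target G = [232, 257].
C [22, 241] → overlaps → counts.
E [290, 475] → after → no.
F [341, 540] → after → no.
H [432, 540] → after → no.
K [207, 334] → contains → counts.
L [101, 129] → before → no.
N [404, 452] → after → no.
P [364, 421] → after → no.
S [369, 454] → after → no.
Z [192, 364] → contains → counts.
Total: 3.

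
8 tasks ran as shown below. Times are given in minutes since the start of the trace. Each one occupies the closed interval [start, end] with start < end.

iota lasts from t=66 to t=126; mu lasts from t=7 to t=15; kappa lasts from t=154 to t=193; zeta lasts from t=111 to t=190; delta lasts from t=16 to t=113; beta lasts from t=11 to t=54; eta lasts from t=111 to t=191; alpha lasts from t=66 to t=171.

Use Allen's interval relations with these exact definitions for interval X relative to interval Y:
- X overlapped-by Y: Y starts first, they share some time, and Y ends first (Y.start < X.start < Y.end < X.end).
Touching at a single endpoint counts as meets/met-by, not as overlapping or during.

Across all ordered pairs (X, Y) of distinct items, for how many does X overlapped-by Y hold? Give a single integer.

13

Checking all 56 ordered pairs for relation 'overlapped-by'; matching pairs in alphabetical order:
(alpha, delta): alpha overlapped-by delta ✓
(beta, mu): beta overlapped-by mu ✓
(delta, beta): delta overlapped-by beta ✓
(eta, alpha): eta overlapped-by alpha ✓
(eta, delta): eta overlapped-by delta ✓
(eta, iota): eta overlapped-by iota ✓
(iota, delta): iota overlapped-by delta ✓
(kappa, alpha): kappa overlapped-by alpha ✓
(kappa, eta): kappa overlapped-by eta ✓
(kappa, zeta): kappa overlapped-by zeta ✓
(zeta, alpha): zeta overlapped-by alpha ✓
(zeta, delta): zeta overlapped-by delta ✓
(zeta, iota): zeta overlapped-by iota ✓
Count: 13.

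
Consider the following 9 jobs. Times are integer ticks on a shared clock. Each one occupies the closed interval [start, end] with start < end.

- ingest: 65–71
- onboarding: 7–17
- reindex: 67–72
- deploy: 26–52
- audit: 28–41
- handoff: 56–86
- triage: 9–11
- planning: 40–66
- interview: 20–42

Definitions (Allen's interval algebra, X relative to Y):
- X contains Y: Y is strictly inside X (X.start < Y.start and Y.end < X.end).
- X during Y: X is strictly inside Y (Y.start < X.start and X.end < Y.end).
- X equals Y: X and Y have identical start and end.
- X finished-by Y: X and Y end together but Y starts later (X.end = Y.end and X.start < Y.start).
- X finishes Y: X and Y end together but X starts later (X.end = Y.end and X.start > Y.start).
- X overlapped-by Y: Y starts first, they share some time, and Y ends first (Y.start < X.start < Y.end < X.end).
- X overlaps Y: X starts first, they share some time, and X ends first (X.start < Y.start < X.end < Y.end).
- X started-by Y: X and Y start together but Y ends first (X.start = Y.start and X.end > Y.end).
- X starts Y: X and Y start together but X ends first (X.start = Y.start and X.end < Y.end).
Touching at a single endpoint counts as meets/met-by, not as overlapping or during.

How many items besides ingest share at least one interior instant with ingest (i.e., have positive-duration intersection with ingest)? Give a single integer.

Target ingest = [65, 71].
audit [28, 41] → before → no.
deploy [26, 52] → before → no.
handoff [56, 86] → contains → counts.
interview [20, 42] → before → no.
onboarding [7, 17] → before → no.
planning [40, 66] → overlaps → counts.
reindex [67, 72] → overlapped-by → counts.
triage [9, 11] → before → no.
Total: 3.

3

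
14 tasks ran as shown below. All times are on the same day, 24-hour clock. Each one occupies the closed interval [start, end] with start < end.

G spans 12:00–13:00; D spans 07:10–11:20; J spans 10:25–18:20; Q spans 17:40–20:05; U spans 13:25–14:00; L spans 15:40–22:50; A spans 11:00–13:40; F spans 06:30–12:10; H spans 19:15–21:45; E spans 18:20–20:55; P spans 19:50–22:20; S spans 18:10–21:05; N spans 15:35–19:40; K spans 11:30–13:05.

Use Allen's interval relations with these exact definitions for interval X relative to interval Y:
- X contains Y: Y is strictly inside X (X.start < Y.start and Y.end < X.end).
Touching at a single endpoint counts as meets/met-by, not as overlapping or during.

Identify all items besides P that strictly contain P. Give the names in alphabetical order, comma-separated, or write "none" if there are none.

Target P = [19:50, 22:20].
A [11:00, 13:40] → before → no.
D [07:10, 11:20] → before → no.
E [18:20, 20:55] → overlaps → no.
F [06:30, 12:10] → before → no.
G [12:00, 13:00] → before → no.
H [19:15, 21:45] → overlaps → no.
J [10:25, 18:20] → before → no.
K [11:30, 13:05] → before → no.
L [15:40, 22:50] → contains → yes.
N [15:35, 19:40] → before → no.
Q [17:40, 20:05] → overlaps → no.
S [18:10, 21:05] → overlaps → no.
U [13:25, 14:00] → before → no.
Result: L.

L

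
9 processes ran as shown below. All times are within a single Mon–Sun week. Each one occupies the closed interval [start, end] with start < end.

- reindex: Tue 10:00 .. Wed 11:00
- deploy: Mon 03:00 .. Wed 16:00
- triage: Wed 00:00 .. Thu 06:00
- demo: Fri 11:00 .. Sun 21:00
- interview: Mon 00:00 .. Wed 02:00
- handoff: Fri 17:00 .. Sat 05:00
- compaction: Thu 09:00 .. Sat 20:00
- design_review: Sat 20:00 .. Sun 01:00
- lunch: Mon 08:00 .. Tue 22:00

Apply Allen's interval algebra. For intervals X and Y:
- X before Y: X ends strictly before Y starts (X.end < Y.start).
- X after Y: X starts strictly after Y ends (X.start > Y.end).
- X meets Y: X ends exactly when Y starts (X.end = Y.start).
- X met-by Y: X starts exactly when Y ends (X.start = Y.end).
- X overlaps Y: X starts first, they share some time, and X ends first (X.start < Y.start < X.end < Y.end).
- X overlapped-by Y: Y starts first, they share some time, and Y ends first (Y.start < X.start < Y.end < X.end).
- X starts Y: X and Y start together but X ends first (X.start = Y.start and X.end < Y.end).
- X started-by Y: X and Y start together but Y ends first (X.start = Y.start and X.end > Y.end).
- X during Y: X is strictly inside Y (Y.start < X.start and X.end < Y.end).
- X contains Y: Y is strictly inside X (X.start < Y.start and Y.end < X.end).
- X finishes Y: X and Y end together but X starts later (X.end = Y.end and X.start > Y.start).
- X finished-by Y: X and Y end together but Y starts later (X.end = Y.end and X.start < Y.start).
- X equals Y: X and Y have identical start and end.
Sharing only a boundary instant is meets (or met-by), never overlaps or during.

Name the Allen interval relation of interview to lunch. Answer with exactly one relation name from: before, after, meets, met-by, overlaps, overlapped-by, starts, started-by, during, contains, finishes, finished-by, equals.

interview = [Mon 00:00, Wed 02:00]; lunch = [Mon 08:00, Tue 22:00].
Compare endpoints: interview.start < lunch.start, interview.start < lunch.end, interview.end > lunch.start, interview.end > lunch.end.
That pattern is 'contains'.

contains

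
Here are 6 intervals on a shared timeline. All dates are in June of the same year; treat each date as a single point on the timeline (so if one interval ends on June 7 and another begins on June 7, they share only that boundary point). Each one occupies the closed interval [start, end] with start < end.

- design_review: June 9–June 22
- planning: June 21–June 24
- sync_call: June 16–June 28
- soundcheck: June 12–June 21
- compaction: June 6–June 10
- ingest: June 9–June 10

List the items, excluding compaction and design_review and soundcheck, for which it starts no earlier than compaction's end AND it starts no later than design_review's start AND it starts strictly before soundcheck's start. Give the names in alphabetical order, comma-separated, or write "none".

none

Conditions: its start is no earlier than compaction's end (X.start >= June 10) AND its start is no later than design_review's start (X.start <= June 9) AND its start is strictly before soundcheck's start (X.start < June 12).
ingest: start June 9 >= June 10? ✗; start June 9 <= June 9? ✓; start June 9 < June 12? ✓ → no.
planning: start June 21 >= June 10? ✓; start June 21 <= June 9? ✗; start June 21 < June 12? ✗ → no.
sync_call: start June 16 >= June 10? ✓; start June 16 <= June 9? ✗; start June 16 < June 12? ✗ → no.
Result: none.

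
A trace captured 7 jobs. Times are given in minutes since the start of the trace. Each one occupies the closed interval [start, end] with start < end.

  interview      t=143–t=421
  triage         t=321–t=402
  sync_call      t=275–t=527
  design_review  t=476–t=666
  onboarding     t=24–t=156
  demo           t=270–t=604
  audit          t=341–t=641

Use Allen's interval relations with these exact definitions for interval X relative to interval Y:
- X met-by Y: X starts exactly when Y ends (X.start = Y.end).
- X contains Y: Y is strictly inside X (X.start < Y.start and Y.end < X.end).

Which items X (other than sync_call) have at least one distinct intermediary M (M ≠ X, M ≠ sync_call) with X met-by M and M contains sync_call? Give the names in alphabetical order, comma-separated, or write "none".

Target sync_call = [t=275, t=527].
Intermediaries M with M contains sync_call: demo.
Via demo — items with X met-by demo: none.
Union: none.

none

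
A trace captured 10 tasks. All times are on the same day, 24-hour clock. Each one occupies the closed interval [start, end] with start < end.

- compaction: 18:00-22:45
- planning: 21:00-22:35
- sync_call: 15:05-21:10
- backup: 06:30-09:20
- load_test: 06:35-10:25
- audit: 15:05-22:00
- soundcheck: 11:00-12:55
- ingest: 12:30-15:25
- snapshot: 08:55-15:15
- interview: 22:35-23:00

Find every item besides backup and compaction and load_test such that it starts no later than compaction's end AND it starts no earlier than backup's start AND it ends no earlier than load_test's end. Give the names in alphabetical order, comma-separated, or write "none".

audit, ingest, interview, planning, snapshot, soundcheck, sync_call

Conditions: its start is no later than compaction's end (X.start <= 22:45) AND its start is no earlier than backup's start (X.start >= 06:30) AND its end is no earlier than load_test's end (X.end >= 10:25).
audit: start 15:05 <= 22:45? ✓; start 15:05 >= 06:30? ✓; end 22:00 >= 10:25? ✓ → yes.
ingest: start 12:30 <= 22:45? ✓; start 12:30 >= 06:30? ✓; end 15:25 >= 10:25? ✓ → yes.
interview: start 22:35 <= 22:45? ✓; start 22:35 >= 06:30? ✓; end 23:00 >= 10:25? ✓ → yes.
planning: start 21:00 <= 22:45? ✓; start 21:00 >= 06:30? ✓; end 22:35 >= 10:25? ✓ → yes.
snapshot: start 08:55 <= 22:45? ✓; start 08:55 >= 06:30? ✓; end 15:15 >= 10:25? ✓ → yes.
soundcheck: start 11:00 <= 22:45? ✓; start 11:00 >= 06:30? ✓; end 12:55 >= 10:25? ✓ → yes.
sync_call: start 15:05 <= 22:45? ✓; start 15:05 >= 06:30? ✓; end 21:10 >= 10:25? ✓ → yes.
Result: audit, ingest, interview, planning, snapshot, soundcheck, sync_call.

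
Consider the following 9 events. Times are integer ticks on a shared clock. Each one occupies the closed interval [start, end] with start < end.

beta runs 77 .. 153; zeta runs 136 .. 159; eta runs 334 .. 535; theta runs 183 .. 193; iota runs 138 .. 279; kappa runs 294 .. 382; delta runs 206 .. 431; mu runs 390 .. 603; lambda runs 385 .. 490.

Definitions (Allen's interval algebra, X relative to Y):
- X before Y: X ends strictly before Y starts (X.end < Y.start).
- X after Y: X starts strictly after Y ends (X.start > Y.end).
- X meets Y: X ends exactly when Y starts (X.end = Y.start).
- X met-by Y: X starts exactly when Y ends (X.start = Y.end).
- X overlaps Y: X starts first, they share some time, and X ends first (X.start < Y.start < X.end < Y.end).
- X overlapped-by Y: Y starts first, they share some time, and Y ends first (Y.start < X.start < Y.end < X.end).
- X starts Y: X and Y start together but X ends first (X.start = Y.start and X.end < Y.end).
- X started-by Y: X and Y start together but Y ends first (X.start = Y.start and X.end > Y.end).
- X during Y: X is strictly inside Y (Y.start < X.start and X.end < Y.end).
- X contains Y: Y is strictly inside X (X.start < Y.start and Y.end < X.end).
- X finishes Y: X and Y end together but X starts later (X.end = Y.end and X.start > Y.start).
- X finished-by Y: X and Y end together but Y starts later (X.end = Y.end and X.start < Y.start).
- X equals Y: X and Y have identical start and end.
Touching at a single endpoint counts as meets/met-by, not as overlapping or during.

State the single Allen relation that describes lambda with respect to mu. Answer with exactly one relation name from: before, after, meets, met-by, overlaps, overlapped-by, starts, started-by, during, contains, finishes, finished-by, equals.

overlaps

lambda = [385, 490]; mu = [390, 603].
Compare endpoints: lambda.start < mu.start, lambda.start < mu.end, lambda.end > mu.start, lambda.end < mu.end.
That pattern is 'overlaps'.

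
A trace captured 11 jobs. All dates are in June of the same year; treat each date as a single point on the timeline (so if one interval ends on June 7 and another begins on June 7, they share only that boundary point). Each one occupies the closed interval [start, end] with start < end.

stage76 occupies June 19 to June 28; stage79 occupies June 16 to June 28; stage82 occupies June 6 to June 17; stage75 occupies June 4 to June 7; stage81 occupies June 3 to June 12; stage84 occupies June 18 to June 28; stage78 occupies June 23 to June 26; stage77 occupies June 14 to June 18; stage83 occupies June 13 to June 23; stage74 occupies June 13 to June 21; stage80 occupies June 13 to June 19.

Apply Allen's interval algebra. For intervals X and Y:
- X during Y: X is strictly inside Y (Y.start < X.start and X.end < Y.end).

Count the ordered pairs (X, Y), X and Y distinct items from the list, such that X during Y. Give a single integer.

7

Checking all 110 ordered pairs for relation 'during'; matching pairs in alphabetical order:
(stage75, stage81): stage75 during stage81 ✓
(stage77, stage74): stage77 during stage74 ✓
(stage77, stage80): stage77 during stage80 ✓
(stage77, stage83): stage77 during stage83 ✓
(stage78, stage76): stage78 during stage76 ✓
(stage78, stage79): stage78 during stage79 ✓
(stage78, stage84): stage78 during stage84 ✓
Count: 7.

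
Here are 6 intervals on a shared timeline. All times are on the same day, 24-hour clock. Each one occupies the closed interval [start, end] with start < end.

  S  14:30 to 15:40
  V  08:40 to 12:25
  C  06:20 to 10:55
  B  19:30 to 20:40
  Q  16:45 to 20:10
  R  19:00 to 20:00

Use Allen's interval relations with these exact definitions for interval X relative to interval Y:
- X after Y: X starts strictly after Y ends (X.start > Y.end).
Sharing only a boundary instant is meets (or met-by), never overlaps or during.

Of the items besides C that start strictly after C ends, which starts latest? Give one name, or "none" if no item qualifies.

Target C = [06:20, 10:55].
B [19:30, 20:40] → after → candidate.
Q [16:45, 20:10] → after → candidate.
R [19:00, 20:00] → after → candidate.
S [14:30, 15:40] → after → candidate.
V [08:40, 12:25] → overlapped-by → excluded.
Among candidates, latest start is 19:30 → B.

B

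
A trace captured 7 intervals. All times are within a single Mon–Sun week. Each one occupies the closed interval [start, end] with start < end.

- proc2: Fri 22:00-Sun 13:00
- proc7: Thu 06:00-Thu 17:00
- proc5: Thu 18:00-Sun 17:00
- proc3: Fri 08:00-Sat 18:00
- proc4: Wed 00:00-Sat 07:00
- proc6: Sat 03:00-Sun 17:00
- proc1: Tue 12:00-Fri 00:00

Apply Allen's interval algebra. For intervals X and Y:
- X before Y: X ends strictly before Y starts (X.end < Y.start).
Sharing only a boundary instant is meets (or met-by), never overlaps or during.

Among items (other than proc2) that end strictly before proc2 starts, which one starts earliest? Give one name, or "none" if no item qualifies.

proc1

Target proc2 = [Fri 22:00, Sun 13:00].
proc1 [Tue 12:00, Fri 00:00] → before → candidate.
proc3 [Fri 08:00, Sat 18:00] → overlaps → excluded.
proc4 [Wed 00:00, Sat 07:00] → overlaps → excluded.
proc5 [Thu 18:00, Sun 17:00] → contains → excluded.
proc6 [Sat 03:00, Sun 17:00] → overlapped-by → excluded.
proc7 [Thu 06:00, Thu 17:00] → before → candidate.
Among candidates, earliest start is Tue 12:00 → proc1.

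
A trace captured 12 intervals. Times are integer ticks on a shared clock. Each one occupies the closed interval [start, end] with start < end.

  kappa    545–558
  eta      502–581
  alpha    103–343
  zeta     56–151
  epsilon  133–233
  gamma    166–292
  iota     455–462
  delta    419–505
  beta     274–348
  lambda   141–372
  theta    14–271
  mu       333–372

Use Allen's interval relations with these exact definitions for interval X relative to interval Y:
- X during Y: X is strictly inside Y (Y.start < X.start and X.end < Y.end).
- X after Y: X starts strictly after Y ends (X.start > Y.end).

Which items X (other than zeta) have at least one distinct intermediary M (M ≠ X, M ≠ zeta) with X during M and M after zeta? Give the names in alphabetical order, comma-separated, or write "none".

Target zeta = [56, 151].
Intermediaries M with M after zeta: beta, delta, eta, gamma, iota, kappa, mu.
Via beta — items with X during beta: none.
Via delta — items with X during delta: iota.
Via eta — items with X during eta: kappa.
Via gamma — items with X during gamma: none.
Via iota — items with X during iota: none.
Via kappa — items with X during kappa: none.
Via mu — items with X during mu: none.
Union: iota, kappa.

iota, kappa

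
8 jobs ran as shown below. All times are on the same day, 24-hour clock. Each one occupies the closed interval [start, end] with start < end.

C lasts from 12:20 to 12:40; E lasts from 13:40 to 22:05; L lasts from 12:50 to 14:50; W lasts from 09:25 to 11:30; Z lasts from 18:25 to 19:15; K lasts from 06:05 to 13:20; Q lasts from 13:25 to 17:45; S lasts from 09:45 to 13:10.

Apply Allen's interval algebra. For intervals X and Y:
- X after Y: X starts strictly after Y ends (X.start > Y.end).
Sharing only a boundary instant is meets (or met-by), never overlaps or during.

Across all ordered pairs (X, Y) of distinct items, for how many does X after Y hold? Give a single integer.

17

Checking all 56 ordered pairs for relation 'after'; matching pairs in alphabetical order:
(C, W): C after W ✓
(E, C): E after C ✓
(E, K): E after K ✓
(E, S): E after S ✓
(E, W): E after W ✓
(L, C): L after C ✓
(L, W): L after W ✓
(Q, C): Q after C ✓
(Q, K): Q after K ✓
(Q, S): Q after S ✓
(Q, W): Q after W ✓
(Z, C): Z after C ✓
(Z, K): Z after K ✓
(Z, L): Z after L ✓
(Z, Q): Z after Q ✓
(Z, S): Z after S ✓
(Z, W): Z after W ✓
Count: 17.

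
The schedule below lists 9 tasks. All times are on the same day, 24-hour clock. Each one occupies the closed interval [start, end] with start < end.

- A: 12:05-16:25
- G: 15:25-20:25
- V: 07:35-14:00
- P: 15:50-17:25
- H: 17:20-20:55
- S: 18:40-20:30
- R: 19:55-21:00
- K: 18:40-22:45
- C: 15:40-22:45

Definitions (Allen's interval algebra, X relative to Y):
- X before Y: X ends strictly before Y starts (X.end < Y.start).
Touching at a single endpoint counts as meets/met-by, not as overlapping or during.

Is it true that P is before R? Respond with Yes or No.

Yes

P = [15:50, 17:25], R = [19:55, 21:00].
Actual relation of P to R: before.
Asked whether 'before' holds → Yes.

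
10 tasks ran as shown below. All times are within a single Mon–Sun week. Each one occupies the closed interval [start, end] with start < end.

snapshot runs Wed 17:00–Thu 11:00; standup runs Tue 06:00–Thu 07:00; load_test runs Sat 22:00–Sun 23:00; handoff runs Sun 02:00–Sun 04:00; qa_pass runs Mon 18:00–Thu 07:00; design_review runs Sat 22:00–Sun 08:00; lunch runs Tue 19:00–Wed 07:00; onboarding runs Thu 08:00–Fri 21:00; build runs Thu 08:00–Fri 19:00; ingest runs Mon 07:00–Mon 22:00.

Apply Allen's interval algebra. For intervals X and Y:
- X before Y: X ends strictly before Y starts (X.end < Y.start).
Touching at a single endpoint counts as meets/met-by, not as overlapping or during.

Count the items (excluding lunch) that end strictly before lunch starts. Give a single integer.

Target lunch = [Tue 19:00, Wed 07:00].
build [Thu 08:00, Fri 19:00] → after → no.
design_review [Sat 22:00, Sun 08:00] → after → no.
handoff [Sun 02:00, Sun 04:00] → after → no.
ingest [Mon 07:00, Mon 22:00] → before → counts.
load_test [Sat 22:00, Sun 23:00] → after → no.
onboarding [Thu 08:00, Fri 21:00] → after → no.
qa_pass [Mon 18:00, Thu 07:00] → contains → no.
snapshot [Wed 17:00, Thu 11:00] → after → no.
standup [Tue 06:00, Thu 07:00] → contains → no.
Total: 1.

1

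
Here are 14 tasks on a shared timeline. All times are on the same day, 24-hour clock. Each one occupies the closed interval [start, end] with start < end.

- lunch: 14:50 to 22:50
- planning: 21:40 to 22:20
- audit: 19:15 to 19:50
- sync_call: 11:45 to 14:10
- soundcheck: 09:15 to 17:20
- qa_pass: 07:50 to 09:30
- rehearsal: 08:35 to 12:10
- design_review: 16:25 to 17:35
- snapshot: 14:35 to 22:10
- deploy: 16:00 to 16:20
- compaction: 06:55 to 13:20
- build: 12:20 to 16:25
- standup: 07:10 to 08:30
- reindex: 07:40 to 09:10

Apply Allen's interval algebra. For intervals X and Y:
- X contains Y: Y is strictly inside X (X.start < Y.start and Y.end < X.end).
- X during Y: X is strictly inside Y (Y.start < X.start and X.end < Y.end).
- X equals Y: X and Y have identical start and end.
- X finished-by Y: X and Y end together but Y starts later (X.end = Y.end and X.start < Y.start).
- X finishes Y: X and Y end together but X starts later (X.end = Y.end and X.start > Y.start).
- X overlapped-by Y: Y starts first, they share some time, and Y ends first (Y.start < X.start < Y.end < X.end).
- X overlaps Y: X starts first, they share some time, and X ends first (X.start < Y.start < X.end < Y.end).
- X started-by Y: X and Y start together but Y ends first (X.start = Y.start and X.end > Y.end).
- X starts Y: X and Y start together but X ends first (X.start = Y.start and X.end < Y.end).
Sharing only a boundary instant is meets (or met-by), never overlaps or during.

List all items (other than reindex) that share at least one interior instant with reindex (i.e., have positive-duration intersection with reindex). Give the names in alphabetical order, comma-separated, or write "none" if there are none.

compaction, qa_pass, rehearsal, standup

Target reindex = [07:40, 09:10].
audit [19:15, 19:50] → after → no.
build [12:20, 16:25] → after → no.
compaction [06:55, 13:20] → contains → yes.
deploy [16:00, 16:20] → after → no.
design_review [16:25, 17:35] → after → no.
lunch [14:50, 22:50] → after → no.
planning [21:40, 22:20] → after → no.
qa_pass [07:50, 09:30] → overlapped-by → yes.
rehearsal [08:35, 12:10] → overlapped-by → yes.
snapshot [14:35, 22:10] → after → no.
soundcheck [09:15, 17:20] → after → no.
standup [07:10, 08:30] → overlaps → yes.
sync_call [11:45, 14:10] → after → no.
Result: compaction, qa_pass, rehearsal, standup.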